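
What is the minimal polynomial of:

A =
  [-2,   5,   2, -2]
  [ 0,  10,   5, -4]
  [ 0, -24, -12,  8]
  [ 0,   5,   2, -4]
x^3 + 6*x^2 + 12*x + 8

The characteristic polynomial is χ_A(x) = (x + 2)^4, so the eigenvalues are known. The minimal polynomial is
  m_A(x) = Π_λ (x − λ)^{k_λ}
where k_λ is the size of the *largest* Jordan block for λ (equivalently, the smallest k with (A − λI)^k v = 0 for every generalised eigenvector v of λ).

  λ = -2: largest Jordan block has size 3, contributing (x + 2)^3

So m_A(x) = (x + 2)^3 = x^3 + 6*x^2 + 12*x + 8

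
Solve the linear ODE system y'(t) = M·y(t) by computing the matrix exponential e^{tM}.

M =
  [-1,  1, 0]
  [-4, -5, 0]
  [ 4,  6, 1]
e^{tM} =
  [2*t*exp(-3*t) + exp(-3*t), t*exp(-3*t), 0]
  [-4*t*exp(-3*t), -2*t*exp(-3*t) + exp(-3*t), 0]
  [4*t*exp(-3*t), 2*t*exp(-3*t) + exp(t) - exp(-3*t), exp(t)]

Strategy: write M = P · J · P⁻¹ where J is a Jordan canonical form, so e^{tM} = P · e^{tJ} · P⁻¹, and e^{tJ} can be computed block-by-block.

M has Jordan form
J =
  [-3,  1, 0]
  [ 0, -3, 0]
  [ 0,  0, 1]
(up to reordering of blocks).

Per-block formulas:
  For a 1×1 block at λ = 1: exp(t · [1]) = [e^(1t)].
  For a 2×2 Jordan block J_2(-3): exp(t · J_2(-3)) = e^(-3t)·(I + t·N), where N is the 2×2 nilpotent shift.

After assembling e^{tJ} and conjugating by P, we get:

e^{tM} =
  [2*t*exp(-3*t) + exp(-3*t), t*exp(-3*t), 0]
  [-4*t*exp(-3*t), -2*t*exp(-3*t) + exp(-3*t), 0]
  [4*t*exp(-3*t), 2*t*exp(-3*t) + exp(t) - exp(-3*t), exp(t)]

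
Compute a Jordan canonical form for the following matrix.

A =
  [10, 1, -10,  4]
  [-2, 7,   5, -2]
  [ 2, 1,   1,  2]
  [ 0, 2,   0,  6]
J_3(6) ⊕ J_1(6)

The characteristic polynomial is
  det(x·I − A) = x^4 - 24*x^3 + 216*x^2 - 864*x + 1296 = (x - 6)^4

Eigenvalues and multiplicities (the geometric multiplicity of λ is n − rank(A − λI), which equals the number of Jordan blocks for λ):
  λ = 6: algebraic multiplicity = 4, geometric multiplicity = 2

Determining the block sizes for each eigenvalue:
  λ = 6: with am = 4 and gm = 2, the partition is not yet determined (e.g. several partitions of 4 into 2 parts exist). Let N = A − (6)·I. Computing rank(N^1) = 2, rank(N^2) = 1, rank(N^3) = 0; the number of blocks of size ≥ j is rank(N^{j−1}) − rank(N^j), giving [2, 1, 1]. So we have 1 block(s) of size 3, 1 block(s) of size 1 → block sizes [3, 1]

Assembling the blocks gives a Jordan form
J =
  [6, 1, 0, 0]
  [0, 6, 1, 0]
  [0, 0, 6, 0]
  [0, 0, 0, 6]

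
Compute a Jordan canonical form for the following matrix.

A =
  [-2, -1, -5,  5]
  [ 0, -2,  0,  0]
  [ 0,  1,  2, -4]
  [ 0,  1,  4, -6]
J_2(-2) ⊕ J_2(-2)

The characteristic polynomial is
  det(x·I − A) = x^4 + 8*x^3 + 24*x^2 + 32*x + 16 = (x + 2)^4

Eigenvalues and multiplicities (the geometric multiplicity of λ is n − rank(A − λI), which equals the number of Jordan blocks for λ):
  λ = -2: algebraic multiplicity = 4, geometric multiplicity = 2

Determining the block sizes for each eigenvalue:
  λ = -2: with am = 4 and gm = 2, the partition is not yet determined (e.g. several partitions of 4 into 2 parts exist). Let N = A − (-2)·I. Computing rank(N^1) = 2, rank(N^2) = 0; the number of blocks of size ≥ j is rank(N^{j−1}) − rank(N^j), giving [2, 2]. So we have 2 block(s) of size 2 → block sizes [2, 2]

Assembling the blocks gives a Jordan form
J =
  [-2,  1,  0,  0]
  [ 0, -2,  0,  0]
  [ 0,  0, -2,  1]
  [ 0,  0,  0, -2]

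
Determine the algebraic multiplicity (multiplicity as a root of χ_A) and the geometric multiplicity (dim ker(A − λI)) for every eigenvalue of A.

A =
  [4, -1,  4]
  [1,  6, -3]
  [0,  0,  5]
λ = 5: alg = 3, geom = 1

Step 1 — factor the characteristic polynomial to read off the algebraic multiplicities:
  χ_A(x) = (x - 5)^3

Step 2 — compute geometric multiplicities via the rank-nullity identity g(λ) = n − rank(A − λI):
  rank(A − (5)·I) = 2, so dim ker(A − (5)·I) = n − 2 = 1

Summary:
  λ = 5: algebraic multiplicity = 3, geometric multiplicity = 1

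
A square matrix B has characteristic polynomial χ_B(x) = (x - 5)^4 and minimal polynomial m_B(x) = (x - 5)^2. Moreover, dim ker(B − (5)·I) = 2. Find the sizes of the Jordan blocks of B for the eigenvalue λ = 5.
Block sizes for λ = 5: [2, 2]

Step 1 — from the characteristic polynomial, algebraic multiplicity of λ = 5 is 4. From dim ker(B − (5)·I) = 2, there are exactly 2 Jordan blocks for λ = 5.
Step 2 — from the minimal polynomial, the factor (x − 5)^2 tells us the largest block for λ = 5 has size 2.
Step 3 — with total size 4, 2 blocks, and largest block 2, the block sizes (in nonincreasing order) are [2, 2].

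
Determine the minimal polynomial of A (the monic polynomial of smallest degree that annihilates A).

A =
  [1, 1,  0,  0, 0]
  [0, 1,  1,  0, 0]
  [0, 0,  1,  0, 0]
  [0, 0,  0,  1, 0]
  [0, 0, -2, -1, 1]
x^3 - 3*x^2 + 3*x - 1

The characteristic polynomial is χ_A(x) = (x - 1)^5, so the eigenvalues are known. The minimal polynomial is
  m_A(x) = Π_λ (x − λ)^{k_λ}
where k_λ is the size of the *largest* Jordan block for λ (equivalently, the smallest k with (A − λI)^k v = 0 for every generalised eigenvector v of λ).

  λ = 1: largest Jordan block has size 3, contributing (x − 1)^3

So m_A(x) = (x - 1)^3 = x^3 - 3*x^2 + 3*x - 1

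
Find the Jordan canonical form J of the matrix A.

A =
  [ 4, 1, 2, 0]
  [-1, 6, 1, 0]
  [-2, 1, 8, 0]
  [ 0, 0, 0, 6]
J_3(6) ⊕ J_1(6)

The characteristic polynomial is
  det(x·I − A) = x^4 - 24*x^3 + 216*x^2 - 864*x + 1296 = (x - 6)^4

Eigenvalues and multiplicities (the geometric multiplicity of λ is n − rank(A − λI), which equals the number of Jordan blocks for λ):
  λ = 6: algebraic multiplicity = 4, geometric multiplicity = 2

Determining the block sizes for each eigenvalue:
  λ = 6: with am = 4 and gm = 2, the partition is not yet determined (e.g. several partitions of 4 into 2 parts exist). Let N = A − (6)·I. Computing rank(N^1) = 2, rank(N^2) = 1, rank(N^3) = 0; the number of blocks of size ≥ j is rank(N^{j−1}) − rank(N^j), giving [2, 1, 1]. So we have 1 block(s) of size 3, 1 block(s) of size 1 → block sizes [3, 1]

Assembling the blocks gives a Jordan form
J =
  [6, 1, 0, 0]
  [0, 6, 1, 0]
  [0, 0, 6, 0]
  [0, 0, 0, 6]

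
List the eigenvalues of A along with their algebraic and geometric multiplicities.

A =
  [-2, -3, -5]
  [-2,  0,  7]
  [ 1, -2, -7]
λ = -3: alg = 3, geom = 1

Step 1 — factor the characteristic polynomial to read off the algebraic multiplicities:
  χ_A(x) = (x + 3)^3

Step 2 — compute geometric multiplicities via the rank-nullity identity g(λ) = n − rank(A − λI):
  rank(A − (-3)·I) = 2, so dim ker(A − (-3)·I) = n − 2 = 1

Summary:
  λ = -3: algebraic multiplicity = 3, geometric multiplicity = 1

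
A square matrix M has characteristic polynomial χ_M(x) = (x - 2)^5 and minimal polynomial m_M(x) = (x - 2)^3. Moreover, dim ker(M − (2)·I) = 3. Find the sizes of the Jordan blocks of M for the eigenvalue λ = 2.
Block sizes for λ = 2: [3, 1, 1]

Step 1 — from the characteristic polynomial, algebraic multiplicity of λ = 2 is 5. From dim ker(M − (2)·I) = 3, there are exactly 3 Jordan blocks for λ = 2.
Step 2 — from the minimal polynomial, the factor (x − 2)^3 tells us the largest block for λ = 2 has size 3.
Step 3 — with total size 5, 3 blocks, and largest block 3, the block sizes (in nonincreasing order) are [3, 1, 1].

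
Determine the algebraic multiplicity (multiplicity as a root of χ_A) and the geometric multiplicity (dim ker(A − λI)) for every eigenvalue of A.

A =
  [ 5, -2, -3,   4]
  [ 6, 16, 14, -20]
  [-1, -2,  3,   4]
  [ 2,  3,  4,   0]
λ = 6: alg = 4, geom = 2

Step 1 — factor the characteristic polynomial to read off the algebraic multiplicities:
  χ_A(x) = (x - 6)^4

Step 2 — compute geometric multiplicities via the rank-nullity identity g(λ) = n − rank(A − λI):
  rank(A − (6)·I) = 2, so dim ker(A − (6)·I) = n − 2 = 2

Summary:
  λ = 6: algebraic multiplicity = 4, geometric multiplicity = 2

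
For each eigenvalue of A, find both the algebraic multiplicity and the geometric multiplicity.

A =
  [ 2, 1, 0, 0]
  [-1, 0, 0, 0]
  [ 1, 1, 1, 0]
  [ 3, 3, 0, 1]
λ = 1: alg = 4, geom = 3

Step 1 — factor the characteristic polynomial to read off the algebraic multiplicities:
  χ_A(x) = (x - 1)^4

Step 2 — compute geometric multiplicities via the rank-nullity identity g(λ) = n − rank(A − λI):
  rank(A − (1)·I) = 1, so dim ker(A − (1)·I) = n − 1 = 3

Summary:
  λ = 1: algebraic multiplicity = 4, geometric multiplicity = 3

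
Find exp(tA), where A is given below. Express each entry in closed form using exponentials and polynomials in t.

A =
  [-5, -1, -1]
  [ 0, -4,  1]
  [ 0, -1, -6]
e^{tA} =
  [exp(-5*t), -t*exp(-5*t), -t*exp(-5*t)]
  [0, t*exp(-5*t) + exp(-5*t), t*exp(-5*t)]
  [0, -t*exp(-5*t), -t*exp(-5*t) + exp(-5*t)]

Strategy: write A = P · J · P⁻¹ where J is a Jordan canonical form, so e^{tA} = P · e^{tJ} · P⁻¹, and e^{tJ} can be computed block-by-block.

A has Jordan form
J =
  [-5,  1,  0]
  [ 0, -5,  0]
  [ 0,  0, -5]
(up to reordering of blocks).

Per-block formulas:
  For a 1×1 block at λ = -5: exp(t · [-5]) = [e^(-5t)].
  For a 2×2 Jordan block J_2(-5): exp(t · J_2(-5)) = e^(-5t)·(I + t·N), where N is the 2×2 nilpotent shift.

After assembling e^{tJ} and conjugating by P, we get:

e^{tA} =
  [exp(-5*t), -t*exp(-5*t), -t*exp(-5*t)]
  [0, t*exp(-5*t) + exp(-5*t), t*exp(-5*t)]
  [0, -t*exp(-5*t), -t*exp(-5*t) + exp(-5*t)]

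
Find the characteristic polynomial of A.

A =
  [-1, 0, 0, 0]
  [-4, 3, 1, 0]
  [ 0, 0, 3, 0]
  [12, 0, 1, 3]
x^4 - 8*x^3 + 18*x^2 - 27

Expanding det(x·I − A) (e.g. by cofactor expansion or by noting that A is similar to its Jordan form J, which has the same characteristic polynomial as A) gives
  χ_A(x) = x^4 - 8*x^3 + 18*x^2 - 27
which factors as (x - 3)^3*(x + 1). The eigenvalues (with algebraic multiplicities) are λ = -1 with multiplicity 1, λ = 3 with multiplicity 3.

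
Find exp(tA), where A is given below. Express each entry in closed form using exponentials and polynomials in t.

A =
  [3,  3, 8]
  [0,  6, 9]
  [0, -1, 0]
e^{tA} =
  [exp(3*t), t^2*exp(3*t)/2 + 3*t*exp(3*t), 3*t^2*exp(3*t)/2 + 8*t*exp(3*t)]
  [0, 3*t*exp(3*t) + exp(3*t), 9*t*exp(3*t)]
  [0, -t*exp(3*t), -3*t*exp(3*t) + exp(3*t)]

Strategy: write A = P · J · P⁻¹ where J is a Jordan canonical form, so e^{tA} = P · e^{tJ} · P⁻¹, and e^{tJ} can be computed block-by-block.

A has Jordan form
J =
  [3, 1, 0]
  [0, 3, 1]
  [0, 0, 3]
(up to reordering of blocks).

Per-block formulas:
  For a 3×3 Jordan block J_3(3): exp(t · J_3(3)) = e^(3t)·(I + t·N + (t^2/2)·N^2), where N is the 3×3 nilpotent shift.

After assembling e^{tJ} and conjugating by P, we get:

e^{tA} =
  [exp(3*t), t^2*exp(3*t)/2 + 3*t*exp(3*t), 3*t^2*exp(3*t)/2 + 8*t*exp(3*t)]
  [0, 3*t*exp(3*t) + exp(3*t), 9*t*exp(3*t)]
  [0, -t*exp(3*t), -3*t*exp(3*t) + exp(3*t)]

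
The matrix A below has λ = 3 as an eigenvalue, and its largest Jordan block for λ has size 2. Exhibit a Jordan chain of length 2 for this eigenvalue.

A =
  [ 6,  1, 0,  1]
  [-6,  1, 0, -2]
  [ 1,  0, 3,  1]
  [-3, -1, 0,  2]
A Jordan chain for λ = 3 of length 2:
v_1 = (3, -6, 1, -3)ᵀ
v_2 = (1, 0, 0, 0)ᵀ

Let N = A − (3)·I. We want v_2 with N^2 v_2 = 0 but N^1 v_2 ≠ 0; then v_{j-1} := N · v_j for j = 2, …, 2.

Pick v_2 = (1, 0, 0, 0)ᵀ.
Then v_1 = N · v_2 = (3, -6, 1, -3)ᵀ.

Sanity check: (A − (3)·I) v_1 = (0, 0, 0, 0)ᵀ = 0. ✓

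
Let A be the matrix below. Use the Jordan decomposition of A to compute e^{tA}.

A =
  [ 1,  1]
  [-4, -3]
e^{tA} =
  [2*t*exp(-t) + exp(-t), t*exp(-t)]
  [-4*t*exp(-t), -2*t*exp(-t) + exp(-t)]

Strategy: write A = P · J · P⁻¹ where J is a Jordan canonical form, so e^{tA} = P · e^{tJ} · P⁻¹, and e^{tJ} can be computed block-by-block.

A has Jordan form
J =
  [-1,  1]
  [ 0, -1]
(up to reordering of blocks).

Per-block formulas:
  For a 2×2 Jordan block J_2(-1): exp(t · J_2(-1)) = e^(-1t)·(I + t·N), where N is the 2×2 nilpotent shift.

After assembling e^{tJ} and conjugating by P, we get:

e^{tA} =
  [2*t*exp(-t) + exp(-t), t*exp(-t)]
  [-4*t*exp(-t), -2*t*exp(-t) + exp(-t)]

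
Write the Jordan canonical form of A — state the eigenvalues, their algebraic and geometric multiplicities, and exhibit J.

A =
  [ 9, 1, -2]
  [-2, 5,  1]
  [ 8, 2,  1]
J_3(5)

The characteristic polynomial is
  det(x·I − A) = x^3 - 15*x^2 + 75*x - 125 = (x - 5)^3

Eigenvalues and multiplicities (the geometric multiplicity of λ is n − rank(A − λI), which equals the number of Jordan blocks for λ):
  λ = 5: algebraic multiplicity = 3, geometric multiplicity = 1

Determining the block sizes for each eigenvalue:
  λ = 5: one block (gm = 1), so the single block has size am = 3 → block sizes [3]

Assembling the blocks gives a Jordan form
J =
  [5, 1, 0]
  [0, 5, 1]
  [0, 0, 5]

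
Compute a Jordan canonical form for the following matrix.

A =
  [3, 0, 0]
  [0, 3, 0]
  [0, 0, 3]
J_1(3) ⊕ J_1(3) ⊕ J_1(3)

The characteristic polynomial is
  det(x·I − A) = x^3 - 9*x^2 + 27*x - 27 = (x - 3)^3

Eigenvalues and multiplicities (the geometric multiplicity of λ is n − rank(A − λI), which equals the number of Jordan blocks for λ):
  λ = 3: algebraic multiplicity = 3, geometric multiplicity = 3

Determining the block sizes for each eigenvalue:
  λ = 3: gm = am = 3, so every block has size 1 → block sizes [1, 1, 1]

Assembling the blocks gives a Jordan form
J =
  [3, 0, 0]
  [0, 3, 0]
  [0, 0, 3]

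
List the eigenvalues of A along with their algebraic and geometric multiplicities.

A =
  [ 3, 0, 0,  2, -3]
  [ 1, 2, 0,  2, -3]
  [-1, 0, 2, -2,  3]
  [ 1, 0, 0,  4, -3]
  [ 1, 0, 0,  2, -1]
λ = 2: alg = 5, geom = 4

Step 1 — factor the characteristic polynomial to read off the algebraic multiplicities:
  χ_A(x) = (x - 2)^5

Step 2 — compute geometric multiplicities via the rank-nullity identity g(λ) = n − rank(A − λI):
  rank(A − (2)·I) = 1, so dim ker(A − (2)·I) = n − 1 = 4

Summary:
  λ = 2: algebraic multiplicity = 5, geometric multiplicity = 4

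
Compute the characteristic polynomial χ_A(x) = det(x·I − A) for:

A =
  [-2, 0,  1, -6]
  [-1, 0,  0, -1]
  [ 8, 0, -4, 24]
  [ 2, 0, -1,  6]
x^4

Expanding det(x·I − A) (e.g. by cofactor expansion or by noting that A is similar to its Jordan form J, which has the same characteristic polynomial as A) gives
  χ_A(x) = x^4
which factors as x^4. The eigenvalues (with algebraic multiplicities) are λ = 0 with multiplicity 4.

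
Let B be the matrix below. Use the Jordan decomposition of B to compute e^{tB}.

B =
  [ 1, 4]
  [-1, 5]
e^{tB} =
  [-2*t*exp(3*t) + exp(3*t), 4*t*exp(3*t)]
  [-t*exp(3*t), 2*t*exp(3*t) + exp(3*t)]

Strategy: write B = P · J · P⁻¹ where J is a Jordan canonical form, so e^{tB} = P · e^{tJ} · P⁻¹, and e^{tJ} can be computed block-by-block.

B has Jordan form
J =
  [3, 1]
  [0, 3]
(up to reordering of blocks).

Per-block formulas:
  For a 2×2 Jordan block J_2(3): exp(t · J_2(3)) = e^(3t)·(I + t·N), where N is the 2×2 nilpotent shift.

After assembling e^{tJ} and conjugating by P, we get:

e^{tB} =
  [-2*t*exp(3*t) + exp(3*t), 4*t*exp(3*t)]
  [-t*exp(3*t), 2*t*exp(3*t) + exp(3*t)]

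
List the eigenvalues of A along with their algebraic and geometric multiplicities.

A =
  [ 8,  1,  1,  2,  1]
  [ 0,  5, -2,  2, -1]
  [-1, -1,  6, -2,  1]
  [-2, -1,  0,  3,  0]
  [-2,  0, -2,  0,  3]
λ = 5: alg = 5, geom = 2

Step 1 — factor the characteristic polynomial to read off the algebraic multiplicities:
  χ_A(x) = (x - 5)^5

Step 2 — compute geometric multiplicities via the rank-nullity identity g(λ) = n − rank(A − λI):
  rank(A − (5)·I) = 3, so dim ker(A − (5)·I) = n − 3 = 2

Summary:
  λ = 5: algebraic multiplicity = 5, geometric multiplicity = 2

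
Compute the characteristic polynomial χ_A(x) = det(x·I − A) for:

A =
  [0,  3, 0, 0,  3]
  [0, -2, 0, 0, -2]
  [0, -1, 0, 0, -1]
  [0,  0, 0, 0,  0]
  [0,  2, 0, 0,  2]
x^5

Expanding det(x·I − A) (e.g. by cofactor expansion or by noting that A is similar to its Jordan form J, which has the same characteristic polynomial as A) gives
  χ_A(x) = x^5
which factors as x^5. The eigenvalues (with algebraic multiplicities) are λ = 0 with multiplicity 5.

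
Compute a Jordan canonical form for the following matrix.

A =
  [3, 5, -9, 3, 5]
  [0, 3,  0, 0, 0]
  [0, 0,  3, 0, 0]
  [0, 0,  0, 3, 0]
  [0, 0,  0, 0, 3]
J_2(3) ⊕ J_1(3) ⊕ J_1(3) ⊕ J_1(3)

The characteristic polynomial is
  det(x·I − A) = x^5 - 15*x^4 + 90*x^3 - 270*x^2 + 405*x - 243 = (x - 3)^5

Eigenvalues and multiplicities (the geometric multiplicity of λ is n − rank(A − λI), which equals the number of Jordan blocks for λ):
  λ = 3: algebraic multiplicity = 5, geometric multiplicity = 4

Determining the block sizes for each eigenvalue:
  λ = 3: 4 blocks summing to 5 forces exactly one block of size 2 and the rest size 1 → block sizes [2, 1, 1, 1]

Assembling the blocks gives a Jordan form
J =
  [3, 1, 0, 0, 0]
  [0, 3, 0, 0, 0]
  [0, 0, 3, 0, 0]
  [0, 0, 0, 3, 0]
  [0, 0, 0, 0, 3]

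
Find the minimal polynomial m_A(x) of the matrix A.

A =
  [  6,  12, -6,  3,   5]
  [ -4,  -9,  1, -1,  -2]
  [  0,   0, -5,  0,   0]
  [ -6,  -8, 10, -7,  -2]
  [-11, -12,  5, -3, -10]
x^3 + 15*x^2 + 75*x + 125

The characteristic polynomial is χ_A(x) = (x + 5)^5, so the eigenvalues are known. The minimal polynomial is
  m_A(x) = Π_λ (x − λ)^{k_λ}
where k_λ is the size of the *largest* Jordan block for λ (equivalently, the smallest k with (A − λI)^k v = 0 for every generalised eigenvector v of λ).

  λ = -5: largest Jordan block has size 3, contributing (x + 5)^3

So m_A(x) = (x + 5)^3 = x^3 + 15*x^2 + 75*x + 125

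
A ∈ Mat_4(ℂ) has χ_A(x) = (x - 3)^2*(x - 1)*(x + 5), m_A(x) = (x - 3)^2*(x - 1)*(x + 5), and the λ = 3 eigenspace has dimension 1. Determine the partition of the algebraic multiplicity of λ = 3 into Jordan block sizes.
Block sizes for λ = 3: [2]

Step 1 — from the characteristic polynomial, algebraic multiplicity of λ = 3 is 2. From dim ker(A − (3)·I) = 1, there are exactly 1 Jordan blocks for λ = 3.
Step 2 — from the minimal polynomial, the factor (x − 3)^2 tells us the largest block for λ = 3 has size 2.
Step 3 — with total size 2, 1 blocks, and largest block 2, the block sizes (in nonincreasing order) are [2].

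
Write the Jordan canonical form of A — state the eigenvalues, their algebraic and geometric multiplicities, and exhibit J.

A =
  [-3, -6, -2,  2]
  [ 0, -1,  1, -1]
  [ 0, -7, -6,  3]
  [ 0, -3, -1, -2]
J_3(-3) ⊕ J_1(-3)

The characteristic polynomial is
  det(x·I − A) = x^4 + 12*x^3 + 54*x^2 + 108*x + 81 = (x + 3)^4

Eigenvalues and multiplicities (the geometric multiplicity of λ is n − rank(A − λI), which equals the number of Jordan blocks for λ):
  λ = -3: algebraic multiplicity = 4, geometric multiplicity = 2

Determining the block sizes for each eigenvalue:
  λ = -3: with am = 4 and gm = 2, the partition is not yet determined (e.g. several partitions of 4 into 2 parts exist). Let N = A − (-3)·I. Computing rank(N^1) = 2, rank(N^2) = 1, rank(N^3) = 0; the number of blocks of size ≥ j is rank(N^{j−1}) − rank(N^j), giving [2, 1, 1]. So we have 1 block(s) of size 3, 1 block(s) of size 1 → block sizes [3, 1]

Assembling the blocks gives a Jordan form
J =
  [-3,  1,  0,  0]
  [ 0, -3,  1,  0]
  [ 0,  0, -3,  0]
  [ 0,  0,  0, -3]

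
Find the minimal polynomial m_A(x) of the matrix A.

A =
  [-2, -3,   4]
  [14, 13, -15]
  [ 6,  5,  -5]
x^3 - 6*x^2 + 12*x - 8

The characteristic polynomial is χ_A(x) = (x - 2)^3, so the eigenvalues are known. The minimal polynomial is
  m_A(x) = Π_λ (x − λ)^{k_λ}
where k_λ is the size of the *largest* Jordan block for λ (equivalently, the smallest k with (A − λI)^k v = 0 for every generalised eigenvector v of λ).

  λ = 2: largest Jordan block has size 3, contributing (x − 2)^3

So m_A(x) = (x - 2)^3 = x^3 - 6*x^2 + 12*x - 8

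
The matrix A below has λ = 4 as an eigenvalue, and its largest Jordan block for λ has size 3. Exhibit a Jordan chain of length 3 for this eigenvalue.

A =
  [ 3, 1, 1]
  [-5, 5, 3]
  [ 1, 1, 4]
A Jordan chain for λ = 4 of length 3:
v_1 = (-3, 3, -6)ᵀ
v_2 = (-1, -5, 1)ᵀ
v_3 = (1, 0, 0)ᵀ

Let N = A − (4)·I. We want v_3 with N^3 v_3 = 0 but N^2 v_3 ≠ 0; then v_{j-1} := N · v_j for j = 3, …, 2.

Pick v_3 = (1, 0, 0)ᵀ.
Then v_2 = N · v_3 = (-1, -5, 1)ᵀ.
Then v_1 = N · v_2 = (-3, 3, -6)ᵀ.

Sanity check: (A − (4)·I) v_1 = (0, 0, 0)ᵀ = 0. ✓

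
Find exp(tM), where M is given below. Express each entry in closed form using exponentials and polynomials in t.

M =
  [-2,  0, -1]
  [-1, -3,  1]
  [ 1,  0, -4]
e^{tM} =
  [t*exp(-3*t) + exp(-3*t), 0, -t*exp(-3*t)]
  [-t*exp(-3*t), exp(-3*t), t*exp(-3*t)]
  [t*exp(-3*t), 0, -t*exp(-3*t) + exp(-3*t)]

Strategy: write M = P · J · P⁻¹ where J is a Jordan canonical form, so e^{tM} = P · e^{tJ} · P⁻¹, and e^{tJ} can be computed block-by-block.

M has Jordan form
J =
  [-3,  1,  0]
  [ 0, -3,  0]
  [ 0,  0, -3]
(up to reordering of blocks).

Per-block formulas:
  For a 1×1 block at λ = -3: exp(t · [-3]) = [e^(-3t)].
  For a 2×2 Jordan block J_2(-3): exp(t · J_2(-3)) = e^(-3t)·(I + t·N), where N is the 2×2 nilpotent shift.

After assembling e^{tJ} and conjugating by P, we get:

e^{tM} =
  [t*exp(-3*t) + exp(-3*t), 0, -t*exp(-3*t)]
  [-t*exp(-3*t), exp(-3*t), t*exp(-3*t)]
  [t*exp(-3*t), 0, -t*exp(-3*t) + exp(-3*t)]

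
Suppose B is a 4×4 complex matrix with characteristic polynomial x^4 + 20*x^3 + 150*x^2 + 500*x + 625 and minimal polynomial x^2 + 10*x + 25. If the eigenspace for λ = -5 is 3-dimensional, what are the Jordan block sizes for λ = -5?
Block sizes for λ = -5: [2, 1, 1]

Step 1 — from the characteristic polynomial, algebraic multiplicity of λ = -5 is 4. From dim ker(B − (-5)·I) = 3, there are exactly 3 Jordan blocks for λ = -5.
Step 2 — from the minimal polynomial, the factor (x + 5)^2 tells us the largest block for λ = -5 has size 2.
Step 3 — with total size 4, 3 blocks, and largest block 2, the block sizes (in nonincreasing order) are [2, 1, 1].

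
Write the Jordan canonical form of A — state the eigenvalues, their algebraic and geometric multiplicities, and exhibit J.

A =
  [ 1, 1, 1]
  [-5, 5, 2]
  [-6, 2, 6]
J_3(4)

The characteristic polynomial is
  det(x·I − A) = x^3 - 12*x^2 + 48*x - 64 = (x - 4)^3

Eigenvalues and multiplicities (the geometric multiplicity of λ is n − rank(A − λI), which equals the number of Jordan blocks for λ):
  λ = 4: algebraic multiplicity = 3, geometric multiplicity = 1

Determining the block sizes for each eigenvalue:
  λ = 4: one block (gm = 1), so the single block has size am = 3 → block sizes [3]

Assembling the blocks gives a Jordan form
J =
  [4, 1, 0]
  [0, 4, 1]
  [0, 0, 4]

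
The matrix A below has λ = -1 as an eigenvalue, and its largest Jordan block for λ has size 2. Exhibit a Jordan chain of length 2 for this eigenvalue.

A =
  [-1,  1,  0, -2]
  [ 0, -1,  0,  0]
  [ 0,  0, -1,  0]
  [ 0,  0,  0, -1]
A Jordan chain for λ = -1 of length 2:
v_1 = (1, 0, 0, 0)ᵀ
v_2 = (0, 1, 0, 0)ᵀ

Let N = A − (-1)·I. We want v_2 with N^2 v_2 = 0 but N^1 v_2 ≠ 0; then v_{j-1} := N · v_j for j = 2, …, 2.

Pick v_2 = (0, 1, 0, 0)ᵀ.
Then v_1 = N · v_2 = (1, 0, 0, 0)ᵀ.

Sanity check: (A − (-1)·I) v_1 = (0, 0, 0, 0)ᵀ = 0. ✓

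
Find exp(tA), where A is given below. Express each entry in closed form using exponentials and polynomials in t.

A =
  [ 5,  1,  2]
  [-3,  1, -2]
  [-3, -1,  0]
e^{tA} =
  [3*t*exp(2*t) + exp(2*t), t*exp(2*t), 2*t*exp(2*t)]
  [-3*t*exp(2*t), -t*exp(2*t) + exp(2*t), -2*t*exp(2*t)]
  [-3*t*exp(2*t), -t*exp(2*t), -2*t*exp(2*t) + exp(2*t)]

Strategy: write A = P · J · P⁻¹ where J is a Jordan canonical form, so e^{tA} = P · e^{tJ} · P⁻¹, and e^{tJ} can be computed block-by-block.

A has Jordan form
J =
  [2, 1, 0]
  [0, 2, 0]
  [0, 0, 2]
(up to reordering of blocks).

Per-block formulas:
  For a 2×2 Jordan block J_2(2): exp(t · J_2(2)) = e^(2t)·(I + t·N), where N is the 2×2 nilpotent shift.
  For a 1×1 block at λ = 2: exp(t · [2]) = [e^(2t)].

After assembling e^{tJ} and conjugating by P, we get:

e^{tA} =
  [3*t*exp(2*t) + exp(2*t), t*exp(2*t), 2*t*exp(2*t)]
  [-3*t*exp(2*t), -t*exp(2*t) + exp(2*t), -2*t*exp(2*t)]
  [-3*t*exp(2*t), -t*exp(2*t), -2*t*exp(2*t) + exp(2*t)]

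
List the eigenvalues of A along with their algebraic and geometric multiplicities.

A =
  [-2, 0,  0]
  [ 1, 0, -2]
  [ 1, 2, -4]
λ = -2: alg = 3, geom = 2

Step 1 — factor the characteristic polynomial to read off the algebraic multiplicities:
  χ_A(x) = (x + 2)^3

Step 2 — compute geometric multiplicities via the rank-nullity identity g(λ) = n − rank(A − λI):
  rank(A − (-2)·I) = 1, so dim ker(A − (-2)·I) = n − 1 = 2

Summary:
  λ = -2: algebraic multiplicity = 3, geometric multiplicity = 2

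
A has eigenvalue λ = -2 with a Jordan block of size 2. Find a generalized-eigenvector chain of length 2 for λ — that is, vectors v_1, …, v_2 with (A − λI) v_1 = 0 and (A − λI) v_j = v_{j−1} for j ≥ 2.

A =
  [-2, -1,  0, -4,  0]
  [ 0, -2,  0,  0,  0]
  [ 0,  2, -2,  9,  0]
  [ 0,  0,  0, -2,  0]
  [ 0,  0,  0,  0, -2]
A Jordan chain for λ = -2 of length 2:
v_1 = (-1, 0, 2, 0, 0)ᵀ
v_2 = (0, 1, 0, 0, 0)ᵀ

Let N = A − (-2)·I. We want v_2 with N^2 v_2 = 0 but N^1 v_2 ≠ 0; then v_{j-1} := N · v_j for j = 2, …, 2.

Pick v_2 = (0, 1, 0, 0, 0)ᵀ.
Then v_1 = N · v_2 = (-1, 0, 2, 0, 0)ᵀ.

Sanity check: (A − (-2)·I) v_1 = (0, 0, 0, 0, 0)ᵀ = 0. ✓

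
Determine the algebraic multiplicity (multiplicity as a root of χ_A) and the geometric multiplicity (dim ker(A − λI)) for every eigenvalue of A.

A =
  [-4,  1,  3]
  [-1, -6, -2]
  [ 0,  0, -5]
λ = -5: alg = 3, geom = 1

Step 1 — factor the characteristic polynomial to read off the algebraic multiplicities:
  χ_A(x) = (x + 5)^3

Step 2 — compute geometric multiplicities via the rank-nullity identity g(λ) = n − rank(A − λI):
  rank(A − (-5)·I) = 2, so dim ker(A − (-5)·I) = n − 2 = 1

Summary:
  λ = -5: algebraic multiplicity = 3, geometric multiplicity = 1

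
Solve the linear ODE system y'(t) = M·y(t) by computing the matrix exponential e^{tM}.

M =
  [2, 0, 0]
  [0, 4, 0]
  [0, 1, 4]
e^{tM} =
  [exp(2*t), 0, 0]
  [0, exp(4*t), 0]
  [0, t*exp(4*t), exp(4*t)]

Strategy: write M = P · J · P⁻¹ where J is a Jordan canonical form, so e^{tM} = P · e^{tJ} · P⁻¹, and e^{tJ} can be computed block-by-block.

M has Jordan form
J =
  [2, 0, 0]
  [0, 4, 1]
  [0, 0, 4]
(up to reordering of blocks).

Per-block formulas:
  For a 2×2 Jordan block J_2(4): exp(t · J_2(4)) = e^(4t)·(I + t·N), where N is the 2×2 nilpotent shift.
  For a 1×1 block at λ = 2: exp(t · [2]) = [e^(2t)].

After assembling e^{tJ} and conjugating by P, we get:

e^{tM} =
  [exp(2*t), 0, 0]
  [0, exp(4*t), 0]
  [0, t*exp(4*t), exp(4*t)]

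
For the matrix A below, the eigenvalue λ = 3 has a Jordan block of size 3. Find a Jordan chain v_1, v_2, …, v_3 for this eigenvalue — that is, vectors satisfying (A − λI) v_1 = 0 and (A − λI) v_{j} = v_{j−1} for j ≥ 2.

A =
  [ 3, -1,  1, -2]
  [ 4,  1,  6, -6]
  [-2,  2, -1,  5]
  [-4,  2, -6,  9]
A Jordan chain for λ = 3 of length 3:
v_1 = (2, 4, -4, -4)ᵀ
v_2 = (0, 4, -2, -4)ᵀ
v_3 = (1, 0, 0, 0)ᵀ

Let N = A − (3)·I. We want v_3 with N^3 v_3 = 0 but N^2 v_3 ≠ 0; then v_{j-1} := N · v_j for j = 3, …, 2.

Pick v_3 = (1, 0, 0, 0)ᵀ.
Then v_2 = N · v_3 = (0, 4, -2, -4)ᵀ.
Then v_1 = N · v_2 = (2, 4, -4, -4)ᵀ.

Sanity check: (A − (3)·I) v_1 = (0, 0, 0, 0)ᵀ = 0. ✓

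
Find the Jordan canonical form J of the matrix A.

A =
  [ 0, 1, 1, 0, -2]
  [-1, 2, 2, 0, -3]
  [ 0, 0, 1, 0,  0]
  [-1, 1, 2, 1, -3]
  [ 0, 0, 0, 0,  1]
J_3(1) ⊕ J_1(1) ⊕ J_1(1)

The characteristic polynomial is
  det(x·I − A) = x^5 - 5*x^4 + 10*x^3 - 10*x^2 + 5*x - 1 = (x - 1)^5

Eigenvalues and multiplicities (the geometric multiplicity of λ is n − rank(A − λI), which equals the number of Jordan blocks for λ):
  λ = 1: algebraic multiplicity = 5, geometric multiplicity = 3

Determining the block sizes for each eigenvalue:
  λ = 1: with am = 5 and gm = 3, the partition is not yet determined (e.g. several partitions of 5 into 3 parts exist). Let N = A − (1)·I. Computing rank(N^1) = 2, rank(N^2) = 1, rank(N^3) = 0; the number of blocks of size ≥ j is rank(N^{j−1}) − rank(N^j), giving [3, 1, 1]. So we have 1 block(s) of size 3, 2 block(s) of size 1 → block sizes [3, 1, 1]

Assembling the blocks gives a Jordan form
J =
  [1, 1, 0, 0, 0]
  [0, 1, 1, 0, 0]
  [0, 0, 1, 0, 0]
  [0, 0, 0, 1, 0]
  [0, 0, 0, 0, 1]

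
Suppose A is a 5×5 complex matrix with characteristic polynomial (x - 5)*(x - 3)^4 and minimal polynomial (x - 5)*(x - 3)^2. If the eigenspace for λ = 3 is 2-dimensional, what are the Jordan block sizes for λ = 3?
Block sizes for λ = 3: [2, 2]

Step 1 — from the characteristic polynomial, algebraic multiplicity of λ = 3 is 4. From dim ker(A − (3)·I) = 2, there are exactly 2 Jordan blocks for λ = 3.
Step 2 — from the minimal polynomial, the factor (x − 3)^2 tells us the largest block for λ = 3 has size 2.
Step 3 — with total size 4, 2 blocks, and largest block 2, the block sizes (in nonincreasing order) are [2, 2].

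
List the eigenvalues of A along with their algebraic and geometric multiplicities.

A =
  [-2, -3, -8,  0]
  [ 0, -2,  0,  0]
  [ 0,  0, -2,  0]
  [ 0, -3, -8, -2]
λ = -2: alg = 4, geom = 3

Step 1 — factor the characteristic polynomial to read off the algebraic multiplicities:
  χ_A(x) = (x + 2)^4

Step 2 — compute geometric multiplicities via the rank-nullity identity g(λ) = n − rank(A − λI):
  rank(A − (-2)·I) = 1, so dim ker(A − (-2)·I) = n − 1 = 3

Summary:
  λ = -2: algebraic multiplicity = 4, geometric multiplicity = 3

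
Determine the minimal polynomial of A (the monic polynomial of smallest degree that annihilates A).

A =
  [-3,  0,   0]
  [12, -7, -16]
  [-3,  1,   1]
x^2 + 6*x + 9

The characteristic polynomial is χ_A(x) = (x + 3)^3, so the eigenvalues are known. The minimal polynomial is
  m_A(x) = Π_λ (x − λ)^{k_λ}
where k_λ is the size of the *largest* Jordan block for λ (equivalently, the smallest k with (A − λI)^k v = 0 for every generalised eigenvector v of λ).

  λ = -3: largest Jordan block has size 2, contributing (x + 3)^2

So m_A(x) = (x + 3)^2 = x^2 + 6*x + 9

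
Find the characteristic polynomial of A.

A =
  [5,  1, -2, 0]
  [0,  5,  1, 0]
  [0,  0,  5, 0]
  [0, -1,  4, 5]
x^4 - 20*x^3 + 150*x^2 - 500*x + 625

Expanding det(x·I − A) (e.g. by cofactor expansion or by noting that A is similar to its Jordan form J, which has the same characteristic polynomial as A) gives
  χ_A(x) = x^4 - 20*x^3 + 150*x^2 - 500*x + 625
which factors as (x - 5)^4. The eigenvalues (with algebraic multiplicities) are λ = 5 with multiplicity 4.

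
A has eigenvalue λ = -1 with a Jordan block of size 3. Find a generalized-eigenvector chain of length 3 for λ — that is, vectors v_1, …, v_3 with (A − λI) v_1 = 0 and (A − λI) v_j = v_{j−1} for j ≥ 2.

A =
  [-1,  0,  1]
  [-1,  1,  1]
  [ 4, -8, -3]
A Jordan chain for λ = -1 of length 3:
v_1 = (4, 2, 0)ᵀ
v_2 = (0, -1, 4)ᵀ
v_3 = (1, 0, 0)ᵀ

Let N = A − (-1)·I. We want v_3 with N^3 v_3 = 0 but N^2 v_3 ≠ 0; then v_{j-1} := N · v_j for j = 3, …, 2.

Pick v_3 = (1, 0, 0)ᵀ.
Then v_2 = N · v_3 = (0, -1, 4)ᵀ.
Then v_1 = N · v_2 = (4, 2, 0)ᵀ.

Sanity check: (A − (-1)·I) v_1 = (0, 0, 0)ᵀ = 0. ✓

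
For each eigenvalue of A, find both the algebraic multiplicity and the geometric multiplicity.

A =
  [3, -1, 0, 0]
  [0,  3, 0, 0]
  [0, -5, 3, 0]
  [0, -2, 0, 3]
λ = 3: alg = 4, geom = 3

Step 1 — factor the characteristic polynomial to read off the algebraic multiplicities:
  χ_A(x) = (x - 3)^4

Step 2 — compute geometric multiplicities via the rank-nullity identity g(λ) = n − rank(A − λI):
  rank(A − (3)·I) = 1, so dim ker(A − (3)·I) = n − 1 = 3

Summary:
  λ = 3: algebraic multiplicity = 4, geometric multiplicity = 3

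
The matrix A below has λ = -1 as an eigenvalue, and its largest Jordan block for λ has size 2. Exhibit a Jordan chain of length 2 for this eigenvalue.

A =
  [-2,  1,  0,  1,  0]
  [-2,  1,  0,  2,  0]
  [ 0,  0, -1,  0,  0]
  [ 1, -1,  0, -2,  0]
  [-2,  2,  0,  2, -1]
A Jordan chain for λ = -1 of length 2:
v_1 = (-1, -2, 0, 1, -2)ᵀ
v_2 = (1, 0, 0, 0, 0)ᵀ

Let N = A − (-1)·I. We want v_2 with N^2 v_2 = 0 but N^1 v_2 ≠ 0; then v_{j-1} := N · v_j for j = 2, …, 2.

Pick v_2 = (1, 0, 0, 0, 0)ᵀ.
Then v_1 = N · v_2 = (-1, -2, 0, 1, -2)ᵀ.

Sanity check: (A − (-1)·I) v_1 = (0, 0, 0, 0, 0)ᵀ = 0. ✓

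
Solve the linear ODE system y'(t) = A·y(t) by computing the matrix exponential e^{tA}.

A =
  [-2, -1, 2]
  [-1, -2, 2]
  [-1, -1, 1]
e^{tA} =
  [-t*exp(-t) + exp(-t), -t*exp(-t), 2*t*exp(-t)]
  [-t*exp(-t), -t*exp(-t) + exp(-t), 2*t*exp(-t)]
  [-t*exp(-t), -t*exp(-t), 2*t*exp(-t) + exp(-t)]

Strategy: write A = P · J · P⁻¹ where J is a Jordan canonical form, so e^{tA} = P · e^{tJ} · P⁻¹, and e^{tJ} can be computed block-by-block.

A has Jordan form
J =
  [-1,  1,  0]
  [ 0, -1,  0]
  [ 0,  0, -1]
(up to reordering of blocks).

Per-block formulas:
  For a 2×2 Jordan block J_2(-1): exp(t · J_2(-1)) = e^(-1t)·(I + t·N), where N is the 2×2 nilpotent shift.
  For a 1×1 block at λ = -1: exp(t · [-1]) = [e^(-1t)].

After assembling e^{tJ} and conjugating by P, we get:

e^{tA} =
  [-t*exp(-t) + exp(-t), -t*exp(-t), 2*t*exp(-t)]
  [-t*exp(-t), -t*exp(-t) + exp(-t), 2*t*exp(-t)]
  [-t*exp(-t), -t*exp(-t), 2*t*exp(-t) + exp(-t)]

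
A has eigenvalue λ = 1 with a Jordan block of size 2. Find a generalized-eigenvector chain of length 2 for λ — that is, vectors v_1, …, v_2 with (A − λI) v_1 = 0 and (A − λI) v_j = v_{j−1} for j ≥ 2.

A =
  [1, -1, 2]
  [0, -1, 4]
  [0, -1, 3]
A Jordan chain for λ = 1 of length 2:
v_1 = (-1, -2, -1)ᵀ
v_2 = (0, 1, 0)ᵀ

Let N = A − (1)·I. We want v_2 with N^2 v_2 = 0 but N^1 v_2 ≠ 0; then v_{j-1} := N · v_j for j = 2, …, 2.

Pick v_2 = (0, 1, 0)ᵀ.
Then v_1 = N · v_2 = (-1, -2, -1)ᵀ.

Sanity check: (A − (1)·I) v_1 = (0, 0, 0)ᵀ = 0. ✓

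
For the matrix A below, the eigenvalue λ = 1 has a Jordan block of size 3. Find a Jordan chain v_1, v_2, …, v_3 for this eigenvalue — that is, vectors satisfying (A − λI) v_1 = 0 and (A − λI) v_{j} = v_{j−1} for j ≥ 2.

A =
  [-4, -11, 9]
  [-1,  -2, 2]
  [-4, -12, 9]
A Jordan chain for λ = 1 of length 3:
v_1 = (-20, -4, -16)ᵀ
v_2 = (-11, -3, -12)ᵀ
v_3 = (0, 1, 0)ᵀ

Let N = A − (1)·I. We want v_3 with N^3 v_3 = 0 but N^2 v_3 ≠ 0; then v_{j-1} := N · v_j for j = 3, …, 2.

Pick v_3 = (0, 1, 0)ᵀ.
Then v_2 = N · v_3 = (-11, -3, -12)ᵀ.
Then v_1 = N · v_2 = (-20, -4, -16)ᵀ.

Sanity check: (A − (1)·I) v_1 = (0, 0, 0)ᵀ = 0. ✓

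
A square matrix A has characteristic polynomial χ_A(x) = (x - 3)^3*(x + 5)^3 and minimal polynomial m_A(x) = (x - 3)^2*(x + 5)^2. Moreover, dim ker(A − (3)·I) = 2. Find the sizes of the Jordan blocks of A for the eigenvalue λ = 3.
Block sizes for λ = 3: [2, 1]

Step 1 — from the characteristic polynomial, algebraic multiplicity of λ = 3 is 3. From dim ker(A − (3)·I) = 2, there are exactly 2 Jordan blocks for λ = 3.
Step 2 — from the minimal polynomial, the factor (x − 3)^2 tells us the largest block for λ = 3 has size 2.
Step 3 — with total size 3, 2 blocks, and largest block 2, the block sizes (in nonincreasing order) are [2, 1].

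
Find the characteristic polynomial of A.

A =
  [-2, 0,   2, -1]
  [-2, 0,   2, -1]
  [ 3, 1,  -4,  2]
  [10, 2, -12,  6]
x^4

Expanding det(x·I − A) (e.g. by cofactor expansion or by noting that A is similar to its Jordan form J, which has the same characteristic polynomial as A) gives
  χ_A(x) = x^4
which factors as x^4. The eigenvalues (with algebraic multiplicities) are λ = 0 with multiplicity 4.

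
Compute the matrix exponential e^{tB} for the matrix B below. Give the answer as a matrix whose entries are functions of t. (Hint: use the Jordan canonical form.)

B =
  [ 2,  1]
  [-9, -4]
e^{tB} =
  [3*t*exp(-t) + exp(-t), t*exp(-t)]
  [-9*t*exp(-t), -3*t*exp(-t) + exp(-t)]

Strategy: write B = P · J · P⁻¹ where J is a Jordan canonical form, so e^{tB} = P · e^{tJ} · P⁻¹, and e^{tJ} can be computed block-by-block.

B has Jordan form
J =
  [-1,  1]
  [ 0, -1]
(up to reordering of blocks).

Per-block formulas:
  For a 2×2 Jordan block J_2(-1): exp(t · J_2(-1)) = e^(-1t)·(I + t·N), where N is the 2×2 nilpotent shift.

After assembling e^{tJ} and conjugating by P, we get:

e^{tB} =
  [3*t*exp(-t) + exp(-t), t*exp(-t)]
  [-9*t*exp(-t), -3*t*exp(-t) + exp(-t)]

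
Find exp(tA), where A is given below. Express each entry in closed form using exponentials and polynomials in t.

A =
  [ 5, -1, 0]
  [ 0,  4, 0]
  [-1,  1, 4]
e^{tA} =
  [exp(5*t), -exp(5*t) + exp(4*t), 0]
  [0, exp(4*t), 0]
  [-exp(5*t) + exp(4*t), exp(5*t) - exp(4*t), exp(4*t)]

Strategy: write A = P · J · P⁻¹ where J is a Jordan canonical form, so e^{tA} = P · e^{tJ} · P⁻¹, and e^{tJ} can be computed block-by-block.

A has Jordan form
J =
  [4, 0, 0]
  [0, 4, 0]
  [0, 0, 5]
(up to reordering of blocks).

Per-block formulas:
  For a 1×1 block at λ = 4: exp(t · [4]) = [e^(4t)].
  For a 1×1 block at λ = 5: exp(t · [5]) = [e^(5t)].

After assembling e^{tJ} and conjugating by P, we get:

e^{tA} =
  [exp(5*t), -exp(5*t) + exp(4*t), 0]
  [0, exp(4*t), 0]
  [-exp(5*t) + exp(4*t), exp(5*t) - exp(4*t), exp(4*t)]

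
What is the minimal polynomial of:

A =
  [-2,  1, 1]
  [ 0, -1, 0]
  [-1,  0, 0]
x^3 + 3*x^2 + 3*x + 1

The characteristic polynomial is χ_A(x) = (x + 1)^3, so the eigenvalues are known. The minimal polynomial is
  m_A(x) = Π_λ (x − λ)^{k_λ}
where k_λ is the size of the *largest* Jordan block for λ (equivalently, the smallest k with (A − λI)^k v = 0 for every generalised eigenvector v of λ).

  λ = -1: largest Jordan block has size 3, contributing (x + 1)^3

So m_A(x) = (x + 1)^3 = x^3 + 3*x^2 + 3*x + 1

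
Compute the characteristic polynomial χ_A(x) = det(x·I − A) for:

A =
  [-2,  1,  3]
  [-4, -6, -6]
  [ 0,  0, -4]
x^3 + 12*x^2 + 48*x + 64

Expanding det(x·I − A) (e.g. by cofactor expansion or by noting that A is similar to its Jordan form J, which has the same characteristic polynomial as A) gives
  χ_A(x) = x^3 + 12*x^2 + 48*x + 64
which factors as (x + 4)^3. The eigenvalues (with algebraic multiplicities) are λ = -4 with multiplicity 3.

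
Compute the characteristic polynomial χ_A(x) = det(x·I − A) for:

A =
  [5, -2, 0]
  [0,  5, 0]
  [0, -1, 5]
x^3 - 15*x^2 + 75*x - 125

Expanding det(x·I − A) (e.g. by cofactor expansion or by noting that A is similar to its Jordan form J, which has the same characteristic polynomial as A) gives
  χ_A(x) = x^3 - 15*x^2 + 75*x - 125
which factors as (x - 5)^3. The eigenvalues (with algebraic multiplicities) are λ = 5 with multiplicity 3.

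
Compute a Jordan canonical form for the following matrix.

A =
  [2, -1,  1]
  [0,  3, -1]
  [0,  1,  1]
J_2(2) ⊕ J_1(2)

The characteristic polynomial is
  det(x·I − A) = x^3 - 6*x^2 + 12*x - 8 = (x - 2)^3

Eigenvalues and multiplicities (the geometric multiplicity of λ is n − rank(A − λI), which equals the number of Jordan blocks for λ):
  λ = 2: algebraic multiplicity = 3, geometric multiplicity = 2

Determining the block sizes for each eigenvalue:
  λ = 2: 2 blocks summing to 3 forces exactly one block of size 2 and the rest size 1 → block sizes [2, 1]

Assembling the blocks gives a Jordan form
J =
  [2, 1, 0]
  [0, 2, 0]
  [0, 0, 2]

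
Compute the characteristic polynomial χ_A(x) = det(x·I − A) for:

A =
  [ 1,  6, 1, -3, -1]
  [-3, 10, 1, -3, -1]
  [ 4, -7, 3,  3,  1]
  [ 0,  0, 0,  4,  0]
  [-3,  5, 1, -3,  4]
x^5 - 22*x^4 + 193*x^3 - 844*x^2 + 1840*x - 1600

Expanding det(x·I − A) (e.g. by cofactor expansion or by noting that A is similar to its Jordan form J, which has the same characteristic polynomial as A) gives
  χ_A(x) = x^5 - 22*x^4 + 193*x^3 - 844*x^2 + 1840*x - 1600
which factors as (x - 5)^2*(x - 4)^3. The eigenvalues (with algebraic multiplicities) are λ = 4 with multiplicity 3, λ = 5 with multiplicity 2.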